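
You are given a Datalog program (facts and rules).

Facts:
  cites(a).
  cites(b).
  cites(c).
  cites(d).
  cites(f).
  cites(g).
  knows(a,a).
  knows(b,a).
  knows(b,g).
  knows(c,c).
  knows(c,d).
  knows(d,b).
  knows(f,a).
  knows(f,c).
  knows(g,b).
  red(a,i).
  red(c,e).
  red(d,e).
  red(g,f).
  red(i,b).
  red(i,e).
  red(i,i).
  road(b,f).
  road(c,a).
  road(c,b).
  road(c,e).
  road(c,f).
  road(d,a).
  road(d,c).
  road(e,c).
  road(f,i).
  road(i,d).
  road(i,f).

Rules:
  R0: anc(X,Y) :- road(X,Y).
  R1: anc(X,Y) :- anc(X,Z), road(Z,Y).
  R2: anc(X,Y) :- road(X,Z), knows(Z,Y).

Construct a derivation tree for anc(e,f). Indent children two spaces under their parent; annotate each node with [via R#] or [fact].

round 1: derive anc(b,f) via R0 from road(b,f)
round 1: derive anc(c,a) via R0 from road(c,a)
round 1: derive anc(c,b) via R0 from road(c,b)
round 1: derive anc(c,e) via R0 from road(c,e)
round 1: derive anc(c,f) via R0 from road(c,f)
round 1: derive anc(d,a) via R0 from road(d,a)
round 1: derive anc(d,c) via R0 from road(d,c)
round 1: derive anc(e,c) via R0 from road(e,c)
round 1: derive anc(f,i) via R0 from road(f,i)
round 1: derive anc(i,d) via R0 from road(i,d)
round 1: derive anc(i,f) via R0 from road(i,f)
round 1: derive anc(b,a) via R2 from road(b,f), knows(f,a)
round 1: derive anc(b,c) via R2 from road(b,f), knows(f,c)
round 1: derive anc(c,c) via R2 from road(c,f), knows(f,c)
round 1: derive anc(c,g) via R2 from road(c,b), knows(b,g)
round 1: derive anc(d,d) via R2 from road(d,c), knows(c,d)
round 1: derive anc(e,d) via R2 from road(e,c), knows(c,d)
round 1: derive anc(i,a) via R2 from road(i,f), knows(f,a)
round 1: derive anc(i,b) via R2 from road(i,d), knows(d,b)
round 1: derive anc(i,c) via R2 from road(i,f), knows(f,c)
round 2: derive anc(b,b) via R1 from anc(b,c), road(c,b)
round 2: derive anc(b,e) via R1 from anc(b,c), road(c,e)
round 2: derive anc(b,i) via R1 from anc(b,f), road(f,i)
round 2: derive anc(c,i) via R1 from anc(c,f), road(f,i)
round 2: derive anc(d,b) via R1 from anc(d,c), road(c,b)
round 2: derive anc(d,e) via R1 from anc(d,c), road(c,e)
round 2: derive anc(d,f) via R1 from anc(d,c), road(c,f)
round 2: derive anc(e,a) via R1 from anc(e,c), road(c,a)
round 2: derive anc(e,b) via R1 from anc(e,c), road(c,b)
round 2: derive anc(e,e) via R1 from anc(e,c), road(c,e)
round 2: derive anc(e,f) via R1 from anc(e,c), road(c,f)
round 2: derive anc(f,d) via R1 from anc(f,i), road(i,d)
round 2: derive anc(f,f) via R1 from anc(f,i), road(i,f)
round 2: derive anc(i,e) via R1 from anc(i,c), road(c,e)
round 2: derive anc(i,i) via R1 from anc(i,f), road(f,i)
round 3: derive anc(b,d) via R1 from anc(b,i), road(i,d)
round 3: derive anc(c,d) via R1 from anc(c,i), road(i,d)
round 3: derive anc(d,i) via R1 from anc(d,f), road(f,i)
round 3: derive anc(e,i) via R1 from anc(e,f), road(f,i)
round 3: derive anc(f,a) via R1 from anc(f,d), road(d,a)
round 3: derive anc(f,c) via R1 from anc(f,d), road(d,c)
round 4: derive anc(f,b) via R1 from anc(f,c), road(c,b)
round 4: derive anc(f,e) via R1 from anc(f,c), road(c,e)

anc(e,f)  [via R1]
  anc(e,c)  [via R0]
    road(e,c)  [fact]
  road(c,f)  [fact]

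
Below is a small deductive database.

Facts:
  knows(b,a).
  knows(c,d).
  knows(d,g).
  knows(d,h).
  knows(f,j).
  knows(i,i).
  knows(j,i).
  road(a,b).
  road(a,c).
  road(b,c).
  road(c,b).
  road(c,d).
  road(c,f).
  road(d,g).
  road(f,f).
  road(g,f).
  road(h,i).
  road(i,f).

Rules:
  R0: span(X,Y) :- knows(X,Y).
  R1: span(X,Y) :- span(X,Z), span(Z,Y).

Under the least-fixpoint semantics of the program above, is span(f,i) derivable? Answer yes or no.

round 1: derive span(b,a) via R0 from knows(b,a)
round 1: derive span(c,d) via R0 from knows(c,d)
round 1: derive span(d,g) via R0 from knows(d,g)
round 1: derive span(d,h) via R0 from knows(d,h)
round 1: derive span(f,j) via R0 from knows(f,j)
round 1: derive span(i,i) via R0 from knows(i,i)
round 1: derive span(j,i) via R0 from knows(j,i)
round 2: derive span(c,g) via R1 from span(c,d), span(d,g)
round 2: derive span(c,h) via R1 from span(c,d), span(d,h)
round 2: derive span(f,i) via R1 from span(f,j), span(j,i)

yes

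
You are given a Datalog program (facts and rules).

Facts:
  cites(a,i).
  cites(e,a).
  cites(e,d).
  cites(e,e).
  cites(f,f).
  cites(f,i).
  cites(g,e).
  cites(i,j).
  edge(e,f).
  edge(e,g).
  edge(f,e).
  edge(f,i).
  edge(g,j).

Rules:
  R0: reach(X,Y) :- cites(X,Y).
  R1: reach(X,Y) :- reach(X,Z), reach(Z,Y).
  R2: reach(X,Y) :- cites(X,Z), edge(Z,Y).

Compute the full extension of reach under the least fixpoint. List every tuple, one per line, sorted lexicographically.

reach(a,i)
reach(a,j)
reach(e,a)
reach(e,d)
reach(e,e)
reach(e,f)
reach(e,g)
reach(e,i)
reach(e,j)
reach(f,a)
reach(f,d)
reach(f,e)
reach(f,f)
reach(f,g)
reach(f,i)
reach(f,j)
reach(g,a)
reach(g,d)
reach(g,e)
reach(g,f)
reach(g,g)
reach(g,i)
reach(g,j)
reach(i,j)

round 1: derive reach(a,i) via R0 from cites(a,i)
round 1: derive reach(e,a) via R0 from cites(e,a)
round 1: derive reach(e,d) via R0 from cites(e,d)
round 1: derive reach(e,e) via R0 from cites(e,e)
round 1: derive reach(f,f) via R0 from cites(f,f)
round 1: derive reach(f,i) via R0 from cites(f,i)
round 1: derive reach(g,e) via R0 from cites(g,e)
round 1: derive reach(i,j) via R0 from cites(i,j)
round 1: derive reach(e,f) via R2 from cites(e,e), edge(e,f)
round 1: derive reach(e,g) via R2 from cites(e,e), edge(e,g)
round 1: derive reach(f,e) via R2 from cites(f,f), edge(f,e)
round 1: derive reach(g,f) via R2 from cites(g,e), edge(e,f)
round 1: derive reach(g,g) via R2 from cites(g,e), edge(e,g)
round 2: derive reach(a,j) via R1 from reach(a,i), reach(i,j)
round 2: derive reach(e,i) via R1 from reach(e,a), reach(a,i)
round 2: derive reach(f,a) via R1 from reach(f,e), reach(e,a)
round 2: derive reach(f,d) via R1 from reach(f,e), reach(e,d)
round 2: derive reach(f,g) via R1 from reach(f,e), reach(e,g)
round 2: derive reach(f,j) via R1 from reach(f,i), reach(i,j)
round 2: derive reach(g,a) via R1 from reach(g,e), reach(e,a)
round 2: derive reach(g,d) via R1 from reach(g,e), reach(e,d)
round 2: derive reach(g,i) via R1 from reach(g,f), reach(f,i)
round 3: derive reach(e,j) via R1 from reach(e,a), reach(a,j)
round 3: derive reach(g,j) via R1 from reach(g,a), reach(a,j)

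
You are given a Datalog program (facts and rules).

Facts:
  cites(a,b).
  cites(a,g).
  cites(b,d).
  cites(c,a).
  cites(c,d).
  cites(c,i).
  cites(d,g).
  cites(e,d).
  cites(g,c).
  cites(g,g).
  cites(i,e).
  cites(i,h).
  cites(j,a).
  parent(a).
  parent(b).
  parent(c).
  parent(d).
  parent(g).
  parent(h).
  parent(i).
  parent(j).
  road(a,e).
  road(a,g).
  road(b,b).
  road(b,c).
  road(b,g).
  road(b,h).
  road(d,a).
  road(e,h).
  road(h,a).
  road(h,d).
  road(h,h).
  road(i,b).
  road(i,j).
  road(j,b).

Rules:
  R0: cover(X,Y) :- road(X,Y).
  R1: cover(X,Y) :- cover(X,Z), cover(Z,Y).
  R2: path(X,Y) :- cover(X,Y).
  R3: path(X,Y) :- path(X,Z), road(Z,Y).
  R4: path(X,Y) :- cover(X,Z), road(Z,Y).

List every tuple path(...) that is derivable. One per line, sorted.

path(a,a)
path(a,d)
path(a,e)
path(a,g)
path(a,h)
path(b,a)
path(b,b)
path(b,c)
path(b,d)
path(b,e)
path(b,g)
path(b,h)
path(d,a)
path(d,d)
path(d,e)
path(d,g)
path(d,h)
path(e,a)
path(e,d)
path(e,e)
path(e,g)
path(e,h)
path(h,a)
path(h,d)
path(h,e)
path(h,g)
path(h,h)
path(i,a)
path(i,b)
path(i,c)
path(i,d)
path(i,e)
path(i,g)
path(i,h)
path(i,j)
path(j,a)
path(j,b)
path(j,c)
path(j,d)
path(j,e)
path(j,g)
path(j,h)

round 1: derive cover(a,e) via R0 from road(a,e)
round 1: derive cover(a,g) via R0 from road(a,g)
round 1: derive cover(b,b) via R0 from road(b,b)
round 1: derive cover(b,c) via R0 from road(b,c)
round 1: derive cover(b,g) via R0 from road(b,g)
round 1: derive cover(b,h) via R0 from road(b,h)
round 1: derive cover(d,a) via R0 from road(d,a)
round 1: derive cover(e,h) via R0 from road(e,h)
round 1: derive cover(h,a) via R0 from road(h,a)
round 1: derive cover(h,d) via R0 from road(h,d)
round 1: derive cover(h,h) via R0 from road(h,h)
round 1: derive cover(i,b) via R0 from road(i,b)
round 1: derive cover(i,j) via R0 from road(i,j)
round 1: derive cover(j,b) via R0 from road(j,b)
round 2: derive cover(a,h) via R1 from cover(a,e), cover(e,h)
round 2: derive cover(b,a) via R1 from cover(b,h), cover(h,a)
round 2: derive cover(b,d) via R1 from cover(b,h), cover(h,d)
round 2: derive cover(d,e) via R1 from cover(d,a), cover(a,e)
round 2: derive cover(d,g) via R1 from cover(d,a), cover(a,g)
round 2: derive cover(e,a) via R1 from cover(e,h), cover(h,a)
round 2: derive cover(e,d) via R1 from cover(e,h), cover(h,d)
round 2: derive cover(h,e) via R1 from cover(h,a), cover(a,e)
round 2: derive cover(h,g) via R1 from cover(h,a), cover(a,g)
round 2: derive cover(i,c) via R1 from cover(i,b), cover(b,c)
round 2: derive cover(i,g) via R1 from cover(i,b), cover(b,g)
round 2: derive cover(i,h) via R1 from cover(i,b), cover(b,h)
round 2: derive cover(j,c) via R1 from cover(j,b), cover(b,c)
round 2: derive cover(j,g) via R1 from cover(j,b), cover(b,g)
round 2: derive cover(j,h) via R1 from cover(j,b), cover(b,h)
round 2: derive path(a,e) via R2 from cover(a,e)
round 2: derive path(a,g) via R2 from cover(a,g)
round 2: derive path(b,b) via R2 from cover(b,b)
round 2: derive path(b,c) via R2 from cover(b,c)
round 2: derive path(b,g) via R2 from cover(b,g)
round 2: derive path(b,h) via R2 from cover(b,h)
round 2: derive path(d,a) via R2 from cover(d,a)
round 2: derive path(e,h) via R2 from cover(e,h)
round 2: derive path(h,a) via R2 from cover(h,a)
round 2: derive path(h,d) via R2 from cover(h,d)
round 2: derive path(h,h) via R2 from cover(h,h)
round 2: derive path(i,b) via R2 from cover(i,b)
round 2: derive path(i,j) via R2 from cover(i,j)
round 2: derive path(j,b) via R2 from cover(j,b)
round 2: derive path(a,h) via R4 from cover(a,e), road(e,h)
round 2: derive path(b,a) via R4 from cover(b,h), road(h,a)
round 2: derive path(b,d) via R4 from cover(b,h), road(h,d)
round 2: derive path(d,e) via R4 from cover(d,a), road(a,e)
round 2: derive path(d,g) via R4 from cover(d,a), road(a,g)
round 2: derive path(e,a) via R4 from cover(e,h), road(h,a)
round 2: derive path(e,d) via R4 from cover(e,h), road(h,d)
round 2: derive path(h,e) via R4 from cover(h,a), road(a,e)
round 2: derive path(h,g) via R4 from cover(h,a), road(a,g)
round 2: derive path(i,c) via R4 from cover(i,b), road(b,c)
round 2: derive path(i,g) via R4 from cover(i,b), road(b,g)
round 2: derive path(i,h) via R4 from cover(i,b), road(b,h)
round 2: derive path(j,c) via R4 from cover(j,b), road(b,c)
round 2: derive path(j,g) via R4 from cover(j,b), road(b,g)
round 2: derive path(j,h) via R4 from cover(j,b), road(b,h)
round 3: derive cover(a,a) via R1 from cover(a,e), cover(e,a)
round 3: derive cover(a,d) via R1 from cover(a,e), cover(e,d)
round 3: derive cover(b,e) via R1 from cover(b,a), cover(a,e)
round 3: derive cover(d,d) via R1 from cover(d,e), cover(e,d)
round 3: derive cover(d,h) via R1 from cover(d,a), cover(a,h)
round 3: derive cover(e,e) via R1 from cover(e,a), cover(a,e)
round 3: derive cover(e,g) via R1 from cover(e,a), cover(a,g)
round 3: derive cover(i,a) via R1 from cover(i,b), cover(b,a)
round 3: derive cover(i,d) via R1 from cover(i,b), cover(b,d)
round 3: derive cover(i,e) via R1 from cover(i,h), cover(h,e)
round 3: derive cover(j,a) via R1 from cover(j,b), cover(b,a)
round 3: derive cover(j,d) via R1 from cover(j,b), cover(b,d)
round 3: derive cover(j,e) via R1 from cover(j,h), cover(h,e)
round 3: derive path(a,a) via R3 from path(a,h), road(h,a)
round 3: derive path(a,d) via R3 from path(a,h), road(h,d)
round 3: derive path(b,e) via R3 from path(b,a), road(a,e)
round 3: derive path(d,h) via R3 from path(d,e), road(e,h)
round 3: derive path(e,e) via R3 from path(e,a), road(a,e)
round 3: derive path(e,g) via R3 from path(e,a), road(a,g)
round 3: derive path(i,a) via R3 from path(i,h), road(h,a)
round 3: derive path(i,d) via R3 from path(i,h), road(h,d)
round 3: derive path(j,a) via R3 from path(j,h), road(h,a)
round 3: derive path(j,d) via R3 from path(j,h), road(h,d)
round 4: derive path(d,d) via R2 from cover(d,d)
round 4: derive path(i,e) via R2 from cover(i,e)
round 4: derive path(j,e) via R2 from cover(j,e)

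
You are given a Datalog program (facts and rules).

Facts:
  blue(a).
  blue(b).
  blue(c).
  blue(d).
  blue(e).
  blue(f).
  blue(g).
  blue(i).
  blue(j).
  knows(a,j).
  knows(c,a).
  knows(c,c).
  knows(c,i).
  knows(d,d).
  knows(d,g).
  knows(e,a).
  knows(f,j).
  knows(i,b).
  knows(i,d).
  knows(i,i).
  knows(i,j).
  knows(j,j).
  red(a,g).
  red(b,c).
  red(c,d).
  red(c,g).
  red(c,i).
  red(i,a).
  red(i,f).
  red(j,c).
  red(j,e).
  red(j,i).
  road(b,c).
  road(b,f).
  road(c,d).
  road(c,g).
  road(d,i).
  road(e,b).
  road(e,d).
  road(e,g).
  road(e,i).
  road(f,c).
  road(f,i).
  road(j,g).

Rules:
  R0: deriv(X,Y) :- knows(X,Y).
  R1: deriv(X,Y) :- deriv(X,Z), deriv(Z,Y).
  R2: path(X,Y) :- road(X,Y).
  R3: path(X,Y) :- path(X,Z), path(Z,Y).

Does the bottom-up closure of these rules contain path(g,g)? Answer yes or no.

round 1: derive path(b,c) via R2 from road(b,c)
round 1: derive path(b,f) via R2 from road(b,f)
round 1: derive path(c,d) via R2 from road(c,d)
round 1: derive path(c,g) via R2 from road(c,g)
round 1: derive path(d,i) via R2 from road(d,i)
round 1: derive path(e,b) via R2 from road(e,b)
round 1: derive path(e,d) via R2 from road(e,d)
round 1: derive path(e,g) via R2 from road(e,g)
round 1: derive path(e,i) via R2 from road(e,i)
round 1: derive path(f,c) via R2 from road(f,c)
round 1: derive path(f,i) via R2 from road(f,i)
round 1: derive path(j,g) via R2 from road(j,g)
round 2: derive path(b,d) via R3 from path(b,c), path(c,d)
round 2: derive path(b,g) via R3 from path(b,c), path(c,g)
round 2: derive path(b,i) via R3 from path(b,f), path(f,i)
round 2: derive path(c,i) via R3 from path(c,d), path(d,i)
round 2: derive path(e,c) via R3 from path(e,b), path(b,c)
round 2: derive path(e,f) via R3 from path(e,b), path(b,f)
round 2: derive path(f,d) via R3 from path(f,c), path(c,d)
round 2: derive path(f,g) via R3 from path(f,c), path(c,g)

no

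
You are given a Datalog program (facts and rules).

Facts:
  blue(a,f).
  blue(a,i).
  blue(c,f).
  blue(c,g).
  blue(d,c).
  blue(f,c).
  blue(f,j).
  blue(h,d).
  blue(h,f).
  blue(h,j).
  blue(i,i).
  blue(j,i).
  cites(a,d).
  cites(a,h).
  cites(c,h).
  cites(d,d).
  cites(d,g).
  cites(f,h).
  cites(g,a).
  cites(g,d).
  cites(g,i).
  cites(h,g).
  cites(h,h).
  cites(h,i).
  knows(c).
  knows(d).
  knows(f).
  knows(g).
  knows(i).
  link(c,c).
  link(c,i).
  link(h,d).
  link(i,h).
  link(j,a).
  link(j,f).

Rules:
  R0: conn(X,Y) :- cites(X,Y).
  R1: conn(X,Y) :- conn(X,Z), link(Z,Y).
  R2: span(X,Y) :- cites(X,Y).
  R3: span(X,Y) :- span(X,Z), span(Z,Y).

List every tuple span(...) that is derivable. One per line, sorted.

span(a,a)
span(a,d)
span(a,g)
span(a,h)
span(a,i)
span(c,a)
span(c,d)
span(c,g)
span(c,h)
span(c,i)
span(d,a)
span(d,d)
span(d,g)
span(d,h)
span(d,i)
span(f,a)
span(f,d)
span(f,g)
span(f,h)
span(f,i)
span(g,a)
span(g,d)
span(g,g)
span(g,h)
span(g,i)
span(h,a)
span(h,d)
span(h,g)
span(h,h)
span(h,i)

round 1: derive span(a,d) via R2 from cites(a,d)
round 1: derive span(a,h) via R2 from cites(a,h)
round 1: derive span(c,h) via R2 from cites(c,h)
round 1: derive span(d,d) via R2 from cites(d,d)
round 1: derive span(d,g) via R2 from cites(d,g)
round 1: derive span(f,h) via R2 from cites(f,h)
round 1: derive span(g,a) via R2 from cites(g,a)
round 1: derive span(g,d) via R2 from cites(g,d)
round 1: derive span(g,i) via R2 from cites(g,i)
round 1: derive span(h,g) via R2 from cites(h,g)
round 1: derive span(h,h) via R2 from cites(h,h)
round 1: derive span(h,i) via R2 from cites(h,i)
round 2: derive span(a,g) via R3 from span(a,d), span(d,g)
round 2: derive span(a,i) via R3 from span(a,h), span(h,i)
round 2: derive span(c,g) via R3 from span(c,h), span(h,g)
round 2: derive span(c,i) via R3 from span(c,h), span(h,i)
round 2: derive span(d,a) via R3 from span(d,g), span(g,a)
round 2: derive span(d,i) via R3 from span(d,g), span(g,i)
round 2: derive span(f,g) via R3 from span(f,h), span(h,g)
round 2: derive span(f,i) via R3 from span(f,h), span(h,i)
round 2: derive span(g,g) via R3 from span(g,d), span(d,g)
round 2: derive span(g,h) via R3 from span(g,a), span(a,h)
round 2: derive span(h,a) via R3 from span(h,g), span(g,a)
round 2: derive span(h,d) via R3 from span(h,g), span(g,d)
round 3: derive span(a,a) via R3 from span(a,d), span(d,a)
round 3: derive span(c,a) via R3 from span(c,g), span(g,a)
round 3: derive span(c,d) via R3 from span(c,g), span(g,d)
round 3: derive span(d,h) via R3 from span(d,a), span(a,h)
round 3: derive span(f,a) via R3 from span(f,g), span(g,a)
round 3: derive span(f,d) via R3 from span(f,g), span(g,d)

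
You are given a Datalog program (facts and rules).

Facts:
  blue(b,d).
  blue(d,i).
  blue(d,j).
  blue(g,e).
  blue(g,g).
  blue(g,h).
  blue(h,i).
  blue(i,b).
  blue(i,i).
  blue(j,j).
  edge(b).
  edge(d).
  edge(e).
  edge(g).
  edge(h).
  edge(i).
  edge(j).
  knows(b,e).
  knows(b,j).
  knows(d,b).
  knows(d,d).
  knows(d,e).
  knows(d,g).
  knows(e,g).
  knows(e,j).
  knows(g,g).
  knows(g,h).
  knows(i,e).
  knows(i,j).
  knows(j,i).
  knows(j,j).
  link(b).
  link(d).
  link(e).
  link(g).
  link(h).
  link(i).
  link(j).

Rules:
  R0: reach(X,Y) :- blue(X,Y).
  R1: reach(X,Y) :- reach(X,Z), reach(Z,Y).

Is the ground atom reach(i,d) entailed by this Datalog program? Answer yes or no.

yes

round 1: derive reach(b,d) via R0 from blue(b,d)
round 1: derive reach(d,i) via R0 from blue(d,i)
round 1: derive reach(d,j) via R0 from blue(d,j)
round 1: derive reach(g,e) via R0 from blue(g,e)
round 1: derive reach(g,g) via R0 from blue(g,g)
round 1: derive reach(g,h) via R0 from blue(g,h)
round 1: derive reach(h,i) via R0 from blue(h,i)
round 1: derive reach(i,b) via R0 from blue(i,b)
round 1: derive reach(i,i) via R0 from blue(i,i)
round 1: derive reach(j,j) via R0 from blue(j,j)
round 2: derive reach(b,i) via R1 from reach(b,d), reach(d,i)
round 2: derive reach(b,j) via R1 from reach(b,d), reach(d,j)
round 2: derive reach(d,b) via R1 from reach(d,i), reach(i,b)
round 2: derive reach(g,i) via R1 from reach(g,h), reach(h,i)
round 2: derive reach(h,b) via R1 from reach(h,i), reach(i,b)
round 2: derive reach(i,d) via R1 from reach(i,b), reach(b,d)
round 3: derive reach(b,b) via R1 from reach(b,d), reach(d,b)
round 3: derive reach(d,d) via R1 from reach(d,b), reach(b,d)
round 3: derive reach(g,b) via R1 from reach(g,h), reach(h,b)
round 3: derive reach(g,d) via R1 from reach(g,i), reach(i,d)
round 3: derive reach(h,d) via R1 from reach(h,b), reach(b,d)
round 3: derive reach(h,j) via R1 from reach(h,b), reach(b,j)
round 3: derive reach(i,j) via R1 from reach(i,b), reach(b,j)
round 4: derive reach(g,j) via R1 from reach(g,b), reach(b,j)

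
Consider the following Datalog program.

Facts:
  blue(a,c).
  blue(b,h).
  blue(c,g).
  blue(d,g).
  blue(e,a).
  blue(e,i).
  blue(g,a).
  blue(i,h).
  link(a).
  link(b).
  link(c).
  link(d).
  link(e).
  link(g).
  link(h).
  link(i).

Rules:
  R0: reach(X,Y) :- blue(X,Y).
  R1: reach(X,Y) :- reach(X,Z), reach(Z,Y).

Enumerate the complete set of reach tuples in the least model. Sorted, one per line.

round 1: derive reach(a,c) via R0 from blue(a,c)
round 1: derive reach(b,h) via R0 from blue(b,h)
round 1: derive reach(c,g) via R0 from blue(c,g)
round 1: derive reach(d,g) via R0 from blue(d,g)
round 1: derive reach(e,a) via R0 from blue(e,a)
round 1: derive reach(e,i) via R0 from blue(e,i)
round 1: derive reach(g,a) via R0 from blue(g,a)
round 1: derive reach(i,h) via R0 from blue(i,h)
round 2: derive reach(a,g) via R1 from reach(a,c), reach(c,g)
round 2: derive reach(c,a) via R1 from reach(c,g), reach(g,a)
round 2: derive reach(d,a) via R1 from reach(d,g), reach(g,a)
round 2: derive reach(e,c) via R1 from reach(e,a), reach(a,c)
round 2: derive reach(e,h) via R1 from reach(e,i), reach(i,h)
round 2: derive reach(g,c) via R1 from reach(g,a), reach(a,c)
round 3: derive reach(a,a) via R1 from reach(a,c), reach(c,a)
round 3: derive reach(c,c) via R1 from reach(c,a), reach(a,c)
round 3: derive reach(d,c) via R1 from reach(d,a), reach(a,c)
round 3: derive reach(e,g) via R1 from reach(e,a), reach(a,g)
round 3: derive reach(g,g) via R1 from reach(g,a), reach(a,g)

reach(a,a)
reach(a,c)
reach(a,g)
reach(b,h)
reach(c,a)
reach(c,c)
reach(c,g)
reach(d,a)
reach(d,c)
reach(d,g)
reach(e,a)
reach(e,c)
reach(e,g)
reach(e,h)
reach(e,i)
reach(g,a)
reach(g,c)
reach(g,g)
reach(i,h)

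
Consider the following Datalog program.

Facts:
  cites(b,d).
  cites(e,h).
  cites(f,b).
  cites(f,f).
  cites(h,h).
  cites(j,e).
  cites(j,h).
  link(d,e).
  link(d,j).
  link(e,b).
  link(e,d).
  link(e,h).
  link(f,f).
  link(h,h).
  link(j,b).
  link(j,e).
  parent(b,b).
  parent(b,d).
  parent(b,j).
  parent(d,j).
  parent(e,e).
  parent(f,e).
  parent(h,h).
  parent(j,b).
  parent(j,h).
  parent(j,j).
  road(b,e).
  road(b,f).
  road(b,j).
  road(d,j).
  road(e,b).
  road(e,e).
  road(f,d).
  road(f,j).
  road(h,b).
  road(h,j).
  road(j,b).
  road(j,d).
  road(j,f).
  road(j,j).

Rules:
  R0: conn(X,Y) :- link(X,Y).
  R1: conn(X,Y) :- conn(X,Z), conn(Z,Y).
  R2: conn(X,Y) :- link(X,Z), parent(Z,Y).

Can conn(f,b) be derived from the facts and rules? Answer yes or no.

round 1: derive conn(d,e) via R0 from link(d,e)
round 1: derive conn(d,j) via R0 from link(d,j)
round 1: derive conn(e,b) via R0 from link(e,b)
round 1: derive conn(e,d) via R0 from link(e,d)
round 1: derive conn(e,h) via R0 from link(e,h)
round 1: derive conn(f,f) via R0 from link(f,f)
round 1: derive conn(h,h) via R0 from link(h,h)
round 1: derive conn(j,b) via R0 from link(j,b)
round 1: derive conn(j,e) via R0 from link(j,e)
round 1: derive conn(d,b) via R2 from link(d,j), parent(j,b)
round 1: derive conn(d,h) via R2 from link(d,j), parent(j,h)
round 1: derive conn(e,j) via R2 from link(e,b), parent(b,j)
round 1: derive conn(f,e) via R2 from link(f,f), parent(f,e)
round 1: derive conn(j,d) via R2 from link(j,b), parent(b,d)
round 1: derive conn(j,j) via R2 from link(j,b), parent(b,j)
round 2: derive conn(d,d) via R1 from conn(d,e), conn(e,d)
round 2: derive conn(e,e) via R1 from conn(e,d), conn(d,e)
round 2: derive conn(f,b) via R1 from conn(f,e), conn(e,b)
round 2: derive conn(f,d) via R1 from conn(f,e), conn(e,d)
round 2: derive conn(f,h) via R1 from conn(f,e), conn(e,h)
round 2: derive conn(f,j) via R1 from conn(f,e), conn(e,j)
round 2: derive conn(j,h) via R1 from conn(j,d), conn(d,h)

yes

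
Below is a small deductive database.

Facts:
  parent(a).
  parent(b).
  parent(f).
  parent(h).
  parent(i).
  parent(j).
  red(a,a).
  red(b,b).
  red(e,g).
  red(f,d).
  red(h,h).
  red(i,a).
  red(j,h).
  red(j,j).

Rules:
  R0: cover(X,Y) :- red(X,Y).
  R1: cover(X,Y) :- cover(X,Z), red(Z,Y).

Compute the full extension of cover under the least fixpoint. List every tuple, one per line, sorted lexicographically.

cover(a,a)
cover(b,b)
cover(e,g)
cover(f,d)
cover(h,h)
cover(i,a)
cover(j,h)
cover(j,j)

round 1: derive cover(a,a) via R0 from red(a,a)
round 1: derive cover(b,b) via R0 from red(b,b)
round 1: derive cover(e,g) via R0 from red(e,g)
round 1: derive cover(f,d) via R0 from red(f,d)
round 1: derive cover(h,h) via R0 from red(h,h)
round 1: derive cover(i,a) via R0 from red(i,a)
round 1: derive cover(j,h) via R0 from red(j,h)
round 1: derive cover(j,j) via R0 from red(j,j)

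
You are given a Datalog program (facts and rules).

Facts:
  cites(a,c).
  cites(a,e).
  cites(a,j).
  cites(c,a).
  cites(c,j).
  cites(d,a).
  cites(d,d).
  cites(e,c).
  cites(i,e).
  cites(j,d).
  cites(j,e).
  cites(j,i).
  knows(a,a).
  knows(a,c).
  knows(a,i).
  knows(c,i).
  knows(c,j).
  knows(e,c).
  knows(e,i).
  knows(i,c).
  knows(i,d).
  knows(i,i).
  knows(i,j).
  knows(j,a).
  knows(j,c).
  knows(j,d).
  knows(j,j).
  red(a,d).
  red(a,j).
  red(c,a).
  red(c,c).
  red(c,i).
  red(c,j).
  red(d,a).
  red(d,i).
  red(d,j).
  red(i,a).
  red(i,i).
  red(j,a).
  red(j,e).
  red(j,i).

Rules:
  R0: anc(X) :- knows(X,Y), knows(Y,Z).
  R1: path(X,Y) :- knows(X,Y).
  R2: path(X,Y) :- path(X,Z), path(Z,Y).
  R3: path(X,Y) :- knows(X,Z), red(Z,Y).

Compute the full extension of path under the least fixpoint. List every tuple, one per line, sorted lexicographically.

round 1: derive path(a,a) via R1 from knows(a,a)
round 1: derive path(a,c) via R1 from knows(a,c)
round 1: derive path(a,i) via R1 from knows(a,i)
round 1: derive path(c,i) via R1 from knows(c,i)
round 1: derive path(c,j) via R1 from knows(c,j)
round 1: derive path(e,c) via R1 from knows(e,c)
round 1: derive path(e,i) via R1 from knows(e,i)
round 1: derive path(i,c) via R1 from knows(i,c)
round 1: derive path(i,d) via R1 from knows(i,d)
round 1: derive path(i,i) via R1 from knows(i,i)
round 1: derive path(i,j) via R1 from knows(i,j)
round 1: derive path(j,a) via R1 from knows(j,a)
round 1: derive path(j,c) via R1 from knows(j,c)
round 1: derive path(j,d) via R1 from knows(j,d)
round 1: derive path(j,j) via R1 from knows(j,j)
round 1: derive path(a,d) via R3 from knows(a,a), red(a,d)
round 1: derive path(a,j) via R3 from knows(a,a), red(a,j)
round 1: derive path(c,a) via R3 from knows(c,i), red(i,a)
round 1: derive path(c,e) via R3 from knows(c,j), red(j,e)
round 1: derive path(e,a) via R3 from knows(e,c), red(c,a)
round 1: derive path(e,j) via R3 from knows(e,c), red(c,j)
round 1: derive path(i,a) via R3 from knows(i,c), red(c,a)
round 1: derive path(i,e) via R3 from knows(i,j), red(j,e)
round 1: derive path(j,e) via R3 from knows(j,j), red(j,e)
round 1: derive path(j,i) via R3 from knows(j,c), red(c,i)
round 2: derive path(a,e) via R2 from path(a,c), path(c,e)
round 2: derive path(c,c) via R2 from path(c,a), path(a,c)
round 2: derive path(c,d) via R2 from path(c,a), path(a,d)
round 2: derive path(e,d) via R2 from path(e,a), path(a,d)
round 2: derive path(e,e) via R2 from path(e,c), path(c,e)

path(a,a)
path(a,c)
path(a,d)
path(a,e)
path(a,i)
path(a,j)
path(c,a)
path(c,c)
path(c,d)
path(c,e)
path(c,i)
path(c,j)
path(e,a)
path(e,c)
path(e,d)
path(e,e)
path(e,i)
path(e,j)
path(i,a)
path(i,c)
path(i,d)
path(i,e)
path(i,i)
path(i,j)
path(j,a)
path(j,c)
path(j,d)
path(j,e)
path(j,i)
path(j,j)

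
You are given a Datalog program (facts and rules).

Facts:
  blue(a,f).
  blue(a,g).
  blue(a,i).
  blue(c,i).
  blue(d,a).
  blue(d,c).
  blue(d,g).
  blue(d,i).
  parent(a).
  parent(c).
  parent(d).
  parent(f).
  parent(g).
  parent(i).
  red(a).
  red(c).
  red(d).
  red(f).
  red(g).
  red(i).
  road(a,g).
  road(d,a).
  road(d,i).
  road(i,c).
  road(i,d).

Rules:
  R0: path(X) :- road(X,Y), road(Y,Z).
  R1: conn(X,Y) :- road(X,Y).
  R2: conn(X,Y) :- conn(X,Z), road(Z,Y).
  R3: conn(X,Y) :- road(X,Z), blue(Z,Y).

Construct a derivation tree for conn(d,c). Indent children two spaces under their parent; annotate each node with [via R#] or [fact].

round 1: derive conn(a,g) via R1 from road(a,g)
round 1: derive conn(d,a) via R1 from road(d,a)
round 1: derive conn(d,i) via R1 from road(d,i)
round 1: derive conn(i,c) via R1 from road(i,c)
round 1: derive conn(i,d) via R1 from road(i,d)
round 1: derive conn(d,f) via R3 from road(d,a), blue(a,f)
round 1: derive conn(d,g) via R3 from road(d,a), blue(a,g)
round 1: derive conn(i,a) via R3 from road(i,d), blue(d,a)
round 1: derive conn(i,g) via R3 from road(i,d), blue(d,g)
round 1: derive conn(i,i) via R3 from road(i,c), blue(c,i)
round 2: derive conn(d,c) via R2 from conn(d,i), road(i,c)
round 2: derive conn(d,d) via R2 from conn(d,i), road(i,d)

conn(d,c)  [via R2]
  conn(d,i)  [via R1]
    road(d,i)  [fact]
  road(i,c)  [fact]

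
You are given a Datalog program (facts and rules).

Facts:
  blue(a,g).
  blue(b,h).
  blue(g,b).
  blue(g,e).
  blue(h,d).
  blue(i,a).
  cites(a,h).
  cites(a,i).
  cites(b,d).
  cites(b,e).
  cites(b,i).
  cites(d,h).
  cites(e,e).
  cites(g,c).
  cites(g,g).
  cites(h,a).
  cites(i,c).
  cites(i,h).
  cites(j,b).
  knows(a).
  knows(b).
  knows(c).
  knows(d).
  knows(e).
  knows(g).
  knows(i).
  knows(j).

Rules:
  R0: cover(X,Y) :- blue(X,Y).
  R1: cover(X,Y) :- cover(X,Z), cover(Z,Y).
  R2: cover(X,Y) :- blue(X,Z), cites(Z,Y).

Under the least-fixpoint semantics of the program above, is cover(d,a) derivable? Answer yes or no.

no

round 1: derive cover(a,g) via R0 from blue(a,g)
round 1: derive cover(b,h) via R0 from blue(b,h)
round 1: derive cover(g,b) via R0 from blue(g,b)
round 1: derive cover(g,e) via R0 from blue(g,e)
round 1: derive cover(h,d) via R0 from blue(h,d)
round 1: derive cover(i,a) via R0 from blue(i,a)
round 1: derive cover(a,c) via R2 from blue(a,g), cites(g,c)
round 1: derive cover(b,a) via R2 from blue(b,h), cites(h,a)
round 1: derive cover(g,d) via R2 from blue(g,b), cites(b,d)
round 1: derive cover(g,i) via R2 from blue(g,b), cites(b,i)
round 1: derive cover(h,h) via R2 from blue(h,d), cites(d,h)
round 1: derive cover(i,h) via R2 from blue(i,a), cites(a,h)
round 1: derive cover(i,i) via R2 from blue(i,a), cites(a,i)
round 2: derive cover(a,b) via R1 from cover(a,g), cover(g,b)
round 2: derive cover(a,d) via R1 from cover(a,g), cover(g,d)
round 2: derive cover(a,e) via R1 from cover(a,g), cover(g,e)
round 2: derive cover(a,i) via R1 from cover(a,g), cover(g,i)
round 2: derive cover(b,c) via R1 from cover(b,a), cover(a,c)
round 2: derive cover(b,d) via R1 from cover(b,h), cover(h,d)
round 2: derive cover(b,g) via R1 from cover(b,a), cover(a,g)
round 2: derive cover(g,a) via R1 from cover(g,b), cover(b,a)
round 2: derive cover(g,h) via R1 from cover(g,b), cover(b,h)
round 2: derive cover(i,c) via R1 from cover(i,a), cover(a,c)
round 2: derive cover(i,d) via R1 from cover(i,h), cover(h,d)
round 2: derive cover(i,g) via R1 from cover(i,a), cover(a,g)
round 3: derive cover(a,a) via R1 from cover(a,b), cover(b,a)
round 3: derive cover(a,h) via R1 from cover(a,b), cover(b,h)
round 3: derive cover(b,b) via R1 from cover(b,a), cover(a,b)
round 3: derive cover(b,e) via R1 from cover(b,a), cover(a,e)
round 3: derive cover(b,i) via R1 from cover(b,a), cover(a,i)
round 3: derive cover(g,c) via R1 from cover(g,a), cover(a,c)
round 3: derive cover(g,g) via R1 from cover(g,a), cover(a,g)
round 3: derive cover(i,b) via R1 from cover(i,a), cover(a,b)
round 3: derive cover(i,e) via R1 from cover(i,a), cover(a,e)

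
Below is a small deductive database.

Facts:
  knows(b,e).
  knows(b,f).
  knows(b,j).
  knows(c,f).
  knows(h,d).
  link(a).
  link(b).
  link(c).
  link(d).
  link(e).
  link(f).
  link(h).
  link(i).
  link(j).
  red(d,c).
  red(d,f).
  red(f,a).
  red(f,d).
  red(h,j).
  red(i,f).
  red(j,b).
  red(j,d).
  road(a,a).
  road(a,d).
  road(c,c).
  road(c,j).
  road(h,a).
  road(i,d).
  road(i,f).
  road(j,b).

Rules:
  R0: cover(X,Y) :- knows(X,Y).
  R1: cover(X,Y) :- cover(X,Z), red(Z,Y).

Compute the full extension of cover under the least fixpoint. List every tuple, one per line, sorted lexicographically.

cover(b,a)
cover(b,b)
cover(b,c)
cover(b,d)
cover(b,e)
cover(b,f)
cover(b,j)
cover(c,a)
cover(c,c)
cover(c,d)
cover(c,f)
cover(h,a)
cover(h,c)
cover(h,d)
cover(h,f)

round 1: derive cover(b,e) via R0 from knows(b,e)
round 1: derive cover(b,f) via R0 from knows(b,f)
round 1: derive cover(b,j) via R0 from knows(b,j)
round 1: derive cover(c,f) via R0 from knows(c,f)
round 1: derive cover(h,d) via R0 from knows(h,d)
round 2: derive cover(b,a) via R1 from cover(b,f), red(f,a)
round 2: derive cover(b,b) via R1 from cover(b,j), red(j,b)
round 2: derive cover(b,d) via R1 from cover(b,f), red(f,d)
round 2: derive cover(c,a) via R1 from cover(c,f), red(f,a)
round 2: derive cover(c,d) via R1 from cover(c,f), red(f,d)
round 2: derive cover(h,c) via R1 from cover(h,d), red(d,c)
round 2: derive cover(h,f) via R1 from cover(h,d), red(d,f)
round 3: derive cover(b,c) via R1 from cover(b,d), red(d,c)
round 3: derive cover(c,c) via R1 from cover(c,d), red(d,c)
round 3: derive cover(h,a) via R1 from cover(h,f), red(f,a)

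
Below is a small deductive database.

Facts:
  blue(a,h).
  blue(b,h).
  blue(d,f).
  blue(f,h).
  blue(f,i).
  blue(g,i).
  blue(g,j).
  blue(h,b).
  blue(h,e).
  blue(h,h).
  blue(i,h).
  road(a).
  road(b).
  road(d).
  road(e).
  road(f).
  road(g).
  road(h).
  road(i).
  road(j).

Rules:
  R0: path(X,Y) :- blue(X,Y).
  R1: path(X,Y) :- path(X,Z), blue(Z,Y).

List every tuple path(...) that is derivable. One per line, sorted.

round 1: derive path(a,h) via R0 from blue(a,h)
round 1: derive path(b,h) via R0 from blue(b,h)
round 1: derive path(d,f) via R0 from blue(d,f)
round 1: derive path(f,h) via R0 from blue(f,h)
round 1: derive path(f,i) via R0 from blue(f,i)
round 1: derive path(g,i) via R0 from blue(g,i)
round 1: derive path(g,j) via R0 from blue(g,j)
round 1: derive path(h,b) via R0 from blue(h,b)
round 1: derive path(h,e) via R0 from blue(h,e)
round 1: derive path(h,h) via R0 from blue(h,h)
round 1: derive path(i,h) via R0 from blue(i,h)
round 2: derive path(a,b) via R1 from path(a,h), blue(h,b)
round 2: derive path(a,e) via R1 from path(a,h), blue(h,e)
round 2: derive path(b,b) via R1 from path(b,h), blue(h,b)
round 2: derive path(b,e) via R1 from path(b,h), blue(h,e)
round 2: derive path(d,h) via R1 from path(d,f), blue(f,h)
round 2: derive path(d,i) via R1 from path(d,f), blue(f,i)
round 2: derive path(f,b) via R1 from path(f,h), blue(h,b)
round 2: derive path(f,e) via R1 from path(f,h), blue(h,e)
round 2: derive path(g,h) via R1 from path(g,i), blue(i,h)
round 2: derive path(i,b) via R1 from path(i,h), blue(h,b)
round 2: derive path(i,e) via R1 from path(i,h), blue(h,e)
round 3: derive path(d,b) via R1 from path(d,h), blue(h,b)
round 3: derive path(d,e) via R1 from path(d,h), blue(h,e)
round 3: derive path(g,b) via R1 from path(g,h), blue(h,b)
round 3: derive path(g,e) via R1 from path(g,h), blue(h,e)

path(a,b)
path(a,e)
path(a,h)
path(b,b)
path(b,e)
path(b,h)
path(d,b)
path(d,e)
path(d,f)
path(d,h)
path(d,i)
path(f,b)
path(f,e)
path(f,h)
path(f,i)
path(g,b)
path(g,e)
path(g,h)
path(g,i)
path(g,j)
path(h,b)
path(h,e)
path(h,h)
path(i,b)
path(i,e)
path(i,h)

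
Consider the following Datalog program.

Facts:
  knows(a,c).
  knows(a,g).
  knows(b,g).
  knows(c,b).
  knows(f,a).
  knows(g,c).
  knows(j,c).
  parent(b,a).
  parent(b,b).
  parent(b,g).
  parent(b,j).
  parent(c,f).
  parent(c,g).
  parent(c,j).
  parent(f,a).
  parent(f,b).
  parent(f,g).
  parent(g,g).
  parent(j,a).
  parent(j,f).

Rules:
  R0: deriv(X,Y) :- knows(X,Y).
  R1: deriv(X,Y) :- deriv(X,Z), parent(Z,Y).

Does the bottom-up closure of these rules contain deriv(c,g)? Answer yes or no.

yes

round 1: derive deriv(a,c) via R0 from knows(a,c)
round 1: derive deriv(a,g) via R0 from knows(a,g)
round 1: derive deriv(b,g) via R0 from knows(b,g)
round 1: derive deriv(c,b) via R0 from knows(c,b)
round 1: derive deriv(f,a) via R0 from knows(f,a)
round 1: derive deriv(g,c) via R0 from knows(g,c)
round 1: derive deriv(j,c) via R0 from knows(j,c)
round 2: derive deriv(a,f) via R1 from deriv(a,c), parent(c,f)
round 2: derive deriv(a,j) via R1 from deriv(a,c), parent(c,j)
round 2: derive deriv(c,a) via R1 from deriv(c,b), parent(b,a)
round 2: derive deriv(c,g) via R1 from deriv(c,b), parent(b,g)
round 2: derive deriv(c,j) via R1 from deriv(c,b), parent(b,j)
round 2: derive deriv(g,f) via R1 from deriv(g,c), parent(c,f)
round 2: derive deriv(g,g) via R1 from deriv(g,c), parent(c,g)
round 2: derive deriv(g,j) via R1 from deriv(g,c), parent(c,j)
round 2: derive deriv(j,f) via R1 from deriv(j,c), parent(c,f)
round 2: derive deriv(j,g) via R1 from deriv(j,c), parent(c,g)
round 2: derive deriv(j,j) via R1 from deriv(j,c), parent(c,j)
round 3: derive deriv(a,a) via R1 from deriv(a,f), parent(f,a)
round 3: derive deriv(a,b) via R1 from deriv(a,f), parent(f,b)
round 3: derive deriv(c,f) via R1 from deriv(c,j), parent(j,f)
round 3: derive deriv(g,a) via R1 from deriv(g,f), parent(f,a)
round 3: derive deriv(g,b) via R1 from deriv(g,f), parent(f,b)
round 3: derive deriv(j,a) via R1 from deriv(j,f), parent(f,a)
round 3: derive deriv(j,b) via R1 from deriv(j,f), parent(f,b)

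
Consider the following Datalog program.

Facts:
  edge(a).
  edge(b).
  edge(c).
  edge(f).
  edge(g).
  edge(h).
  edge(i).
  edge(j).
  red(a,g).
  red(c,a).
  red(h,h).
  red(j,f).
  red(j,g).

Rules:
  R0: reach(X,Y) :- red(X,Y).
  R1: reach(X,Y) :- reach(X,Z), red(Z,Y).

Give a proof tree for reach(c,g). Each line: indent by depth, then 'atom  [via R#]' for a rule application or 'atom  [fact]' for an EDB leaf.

reach(c,g)  [via R1]
  reach(c,a)  [via R0]
    red(c,a)  [fact]
  red(a,g)  [fact]

round 1: derive reach(a,g) via R0 from red(a,g)
round 1: derive reach(c,a) via R0 from red(c,a)
round 1: derive reach(h,h) via R0 from red(h,h)
round 1: derive reach(j,f) via R0 from red(j,f)
round 1: derive reach(j,g) via R0 from red(j,g)
round 2: derive reach(c,g) via R1 from reach(c,a), red(a,g)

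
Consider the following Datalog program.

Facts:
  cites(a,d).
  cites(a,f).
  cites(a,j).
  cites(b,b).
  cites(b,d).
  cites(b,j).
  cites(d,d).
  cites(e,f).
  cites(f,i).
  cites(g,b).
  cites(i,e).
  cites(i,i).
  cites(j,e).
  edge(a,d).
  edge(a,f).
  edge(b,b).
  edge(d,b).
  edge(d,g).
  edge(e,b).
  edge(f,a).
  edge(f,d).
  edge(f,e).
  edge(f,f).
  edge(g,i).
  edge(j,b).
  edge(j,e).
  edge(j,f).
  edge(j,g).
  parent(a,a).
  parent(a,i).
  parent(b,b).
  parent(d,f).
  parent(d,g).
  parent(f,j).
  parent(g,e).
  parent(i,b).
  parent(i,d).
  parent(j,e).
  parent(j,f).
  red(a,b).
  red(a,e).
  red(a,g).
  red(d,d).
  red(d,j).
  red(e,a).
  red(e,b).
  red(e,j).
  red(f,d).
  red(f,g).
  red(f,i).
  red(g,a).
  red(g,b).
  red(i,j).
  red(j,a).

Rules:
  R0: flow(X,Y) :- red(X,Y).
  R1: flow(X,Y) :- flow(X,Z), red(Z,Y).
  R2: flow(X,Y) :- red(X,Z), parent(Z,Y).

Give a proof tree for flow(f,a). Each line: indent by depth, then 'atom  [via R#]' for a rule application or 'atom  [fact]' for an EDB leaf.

flow(f,a)  [via R1]
  flow(f,e)  [via R2]
    red(f,g)  [fact]
    parent(g,e)  [fact]
  red(e,a)  [fact]

round 1: derive flow(a,b) via R0 from red(a,b)
round 1: derive flow(a,e) via R0 from red(a,e)
round 1: derive flow(a,g) via R0 from red(a,g)
round 1: derive flow(d,d) via R0 from red(d,d)
round 1: derive flow(d,j) via R0 from red(d,j)
round 1: derive flow(e,a) via R0 from red(e,a)
round 1: derive flow(e,b) via R0 from red(e,b)
round 1: derive flow(e,j) via R0 from red(e,j)
round 1: derive flow(f,d) via R0 from red(f,d)
round 1: derive flow(f,g) via R0 from red(f,g)
round 1: derive flow(f,i) via R0 from red(f,i)
round 1: derive flow(g,a) via R0 from red(g,a)
round 1: derive flow(g,b) via R0 from red(g,b)
round 1: derive flow(i,j) via R0 from red(i,j)
round 1: derive flow(j,a) via R0 from red(j,a)
round 1: derive flow(d,e) via R2 from red(d,j), parent(j,e)
round 1: derive flow(d,f) via R2 from red(d,d), parent(d,f)
round 1: derive flow(d,g) via R2 from red(d,d), parent(d,g)
round 1: derive flow(e,e) via R2 from red(e,j), parent(j,e)
round 1: derive flow(e,f) via R2 from red(e,j), parent(j,f)
round 1: derive flow(e,i) via R2 from red(e,a), parent(a,i)
round 1: derive flow(f,b) via R2 from red(f,i), parent(i,b)
round 1: derive flow(f,e) via R2 from red(f,g), parent(g,e)
round 1: derive flow(f,f) via R2 from red(f,d), parent(d,f)
round 1: derive flow(g,i) via R2 from red(g,a), parent(a,i)
round 1: derive flow(i,e) via R2 from red(i,j), parent(j,e)
round 1: derive flow(i,f) via R2 from red(i,j), parent(j,f)
round 1: derive flow(j,i) via R2 from red(j,a), parent(a,i)
round 2: derive flow(a,a) via R1 from flow(a,e), red(e,a)
round 2: derive flow(a,j) via R1 from flow(a,e), red(e,j)
round 2: derive flow(d,a) via R1 from flow(d,e), red(e,a)
round 2: derive flow(d,b) via R1 from flow(d,e), red(e,b)
round 2: derive flow(d,i) via R1 from flow(d,f), red(f,i)
round 2: derive flow(e,d) via R1 from flow(e,f), red(f,d)
round 2: derive flow(e,g) via R1 from flow(e,a), red(a,g)
round 2: derive flow(f,a) via R1 from flow(f,e), red(e,a)
round 2: derive flow(f,j) via R1 from flow(f,d), red(d,j)
round 2: derive flow(g,e) via R1 from flow(g,a), red(a,e)
round 2: derive flow(g,g) via R1 from flow(g,a), red(a,g)
round 2: derive flow(g,j) via R1 from flow(g,i), red(i,j)
round 2: derive flow(i,a) via R1 from flow(i,e), red(e,a)
round 2: derive flow(i,b) via R1 from flow(i,e), red(e,b)
round 2: derive flow(i,d) via R1 from flow(i,f), red(f,d)
round 2: derive flow(i,g) via R1 from flow(i,f), red(f,g)
round 2: derive flow(i,i) via R1 from flow(i,f), red(f,i)
round 2: derive flow(j,b) via R1 from flow(j,a), red(a,b)
round 2: derive flow(j,e) via R1 from flow(j,a), red(a,e)
round 2: derive flow(j,g) via R1 from flow(j,a), red(a,g)
round 2: derive flow(j,j) via R1 from flow(j,i), red(i,j)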